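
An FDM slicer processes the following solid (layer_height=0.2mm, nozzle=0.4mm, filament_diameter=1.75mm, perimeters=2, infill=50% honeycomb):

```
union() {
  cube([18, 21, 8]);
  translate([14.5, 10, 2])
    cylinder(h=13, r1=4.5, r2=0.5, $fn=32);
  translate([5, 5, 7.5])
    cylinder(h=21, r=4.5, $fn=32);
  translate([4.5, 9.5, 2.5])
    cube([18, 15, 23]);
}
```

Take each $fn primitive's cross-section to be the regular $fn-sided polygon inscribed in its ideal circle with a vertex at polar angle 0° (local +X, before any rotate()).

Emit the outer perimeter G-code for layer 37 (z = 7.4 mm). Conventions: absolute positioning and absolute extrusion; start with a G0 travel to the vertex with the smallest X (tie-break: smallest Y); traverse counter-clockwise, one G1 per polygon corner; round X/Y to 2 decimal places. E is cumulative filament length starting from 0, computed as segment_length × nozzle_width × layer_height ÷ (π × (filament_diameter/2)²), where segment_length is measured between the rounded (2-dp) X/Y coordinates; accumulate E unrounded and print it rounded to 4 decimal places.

At z = 7.4 mm: the cube (footprint 18×21) is included at this height; the cone at (14.5, 10): at t=0.415 of its height the radius interpolates to r₁+(r₂−r₁)t = 2.838, giving a regular 32-gon of that circumradius; the cylinder at (5, 5) is not intersected at this z (z outside [7.5, 28.5]); the 18×15 cube at (4.5, 9.5) contributes its full rectangle; Taking the union: the regions partially overlap (shared area 180.40 mm²), so overlapping operands fuse into one piece — 1 connected region. The outline is a single polygon with 8 vertices. Extrusion per mm of travel: 0.4 × 0.2 / (π × 0.875²) = 0.033260. Accumulating E over each segment gives final E = 3.1265.

G0 X0.00 Y0.00 Z7.40
G1 X18.00 Y0.00 E0.5987
G1 X18.00 Y9.50 E0.9147
G1 X22.50 Y9.50 E1.0643
G1 X22.50 Y24.50 E1.5632
G1 X4.50 Y24.50 E2.1619
G1 X4.50 Y21.00 E2.2783
G1 X0.00 Y21.00 E2.4280
G1 X0.00 Y0.00 E3.1265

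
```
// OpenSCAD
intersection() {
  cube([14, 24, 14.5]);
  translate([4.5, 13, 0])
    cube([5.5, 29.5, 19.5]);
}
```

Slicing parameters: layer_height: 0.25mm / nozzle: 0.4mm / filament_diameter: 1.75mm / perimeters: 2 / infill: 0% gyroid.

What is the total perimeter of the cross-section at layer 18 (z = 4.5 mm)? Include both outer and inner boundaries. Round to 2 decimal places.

33.00 mm

At z = 4.5 mm: the cube is present — its section is the full 14×24 rectangle (perimeter 76.00 mm); the cube at (4.5, 13) (footprint 5.5×29.5) is included at this height (perimeter 70.00 mm); Taking the intersection: the 5.5×29.5 cube at (4.5, 13) partially overlaps the 14×24 cube; clipping to the common part keeps 60.50 mm² — boundary = 33.00 mm. Overall, the cross-section is a single solid region. Total boundary length (outer) = 33.00 mm.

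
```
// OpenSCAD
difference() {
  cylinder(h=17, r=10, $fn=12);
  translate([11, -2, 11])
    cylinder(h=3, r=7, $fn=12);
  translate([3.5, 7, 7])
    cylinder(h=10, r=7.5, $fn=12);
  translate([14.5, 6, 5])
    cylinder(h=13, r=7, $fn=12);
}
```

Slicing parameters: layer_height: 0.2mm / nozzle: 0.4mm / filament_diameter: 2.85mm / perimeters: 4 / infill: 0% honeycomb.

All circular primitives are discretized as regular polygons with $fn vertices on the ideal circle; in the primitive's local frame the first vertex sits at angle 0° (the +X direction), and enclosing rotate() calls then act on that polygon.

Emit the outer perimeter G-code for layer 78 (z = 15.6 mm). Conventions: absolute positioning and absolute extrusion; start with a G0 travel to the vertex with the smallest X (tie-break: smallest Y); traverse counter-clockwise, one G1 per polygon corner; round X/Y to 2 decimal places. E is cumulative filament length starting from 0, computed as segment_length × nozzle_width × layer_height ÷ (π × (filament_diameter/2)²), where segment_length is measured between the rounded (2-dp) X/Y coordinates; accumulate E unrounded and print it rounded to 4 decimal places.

G0 X-10.00 Y0.00 Z15.60
G1 X-8.66 Y-5.00 E0.0649
G1 X-5.00 Y-8.66 E0.1298
G1 X0.00 Y-10.00 E0.1947
G1 X5.00 Y-8.66 E0.2597
G1 X8.66 Y-5.00 E0.3246
G1 X10.00 Y0.00 E0.3895
G1 X9.66 Y1.28 E0.4061
G1 X8.84 Y2.10 E0.4206
G1 X7.25 Y0.50 E0.4489
G1 X3.50 Y-0.50 E0.4976
G1 X-0.25 Y0.50 E0.5463
G1 X-3.00 Y3.25 E0.5950
G1 X-4.00 Y7.00 E0.6437
G1 X-3.44 Y9.08 E0.6707
G1 X-5.00 Y8.66 E0.6910
G1 X-8.66 Y5.00 E0.7559
G1 X-10.00 Y0.00 E0.8208

At z = 15.6 mm: the cylinder: section is a regular 12-gon, circumradius r=10; the cylinder at (11, -2) is absent (z outside [11, 14]); the cylinder at (3.5, 7): section is a regular 12-gon, circumradius r=7.5; the r=7 cylinder at (14.5, 6) contributes a regular 12-gon of circumradius 7; Subtracting the remaining from the first: starting from the r=10 cylinder, the r=7.5 cylinder at (3.5, 7) partially overlaps it — only the 97.95 mm² overlap (of its 168.75 mm²) is removed, clipping the outline; the r=7 cylinder at (14.5, 6) partially overlaps it — only the 0.38 mm² overlap (of its 147.00 mm²) is removed, clipping the outline — 1 connected region. The outline is a single polygon with 17 vertices. Extrusion per mm of travel: 0.4 × 0.2 / (π × 1.425²) = 0.012540. Accumulating E over each segment gives final E = 0.8208.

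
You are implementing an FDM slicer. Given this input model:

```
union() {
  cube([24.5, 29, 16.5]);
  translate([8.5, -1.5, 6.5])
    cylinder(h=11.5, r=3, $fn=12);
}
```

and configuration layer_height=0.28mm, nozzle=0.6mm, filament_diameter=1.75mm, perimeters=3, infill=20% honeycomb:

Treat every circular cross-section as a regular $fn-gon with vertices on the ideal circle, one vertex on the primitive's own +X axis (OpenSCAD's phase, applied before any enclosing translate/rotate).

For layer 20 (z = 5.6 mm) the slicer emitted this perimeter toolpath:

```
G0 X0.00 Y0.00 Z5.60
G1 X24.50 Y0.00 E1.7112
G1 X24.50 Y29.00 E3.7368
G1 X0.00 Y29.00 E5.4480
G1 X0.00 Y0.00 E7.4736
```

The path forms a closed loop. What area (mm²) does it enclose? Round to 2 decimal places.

710.50 mm²

Apply the shoelace formula to the sequence of (X, Y) vertices; enclosed area = 710.50 mm².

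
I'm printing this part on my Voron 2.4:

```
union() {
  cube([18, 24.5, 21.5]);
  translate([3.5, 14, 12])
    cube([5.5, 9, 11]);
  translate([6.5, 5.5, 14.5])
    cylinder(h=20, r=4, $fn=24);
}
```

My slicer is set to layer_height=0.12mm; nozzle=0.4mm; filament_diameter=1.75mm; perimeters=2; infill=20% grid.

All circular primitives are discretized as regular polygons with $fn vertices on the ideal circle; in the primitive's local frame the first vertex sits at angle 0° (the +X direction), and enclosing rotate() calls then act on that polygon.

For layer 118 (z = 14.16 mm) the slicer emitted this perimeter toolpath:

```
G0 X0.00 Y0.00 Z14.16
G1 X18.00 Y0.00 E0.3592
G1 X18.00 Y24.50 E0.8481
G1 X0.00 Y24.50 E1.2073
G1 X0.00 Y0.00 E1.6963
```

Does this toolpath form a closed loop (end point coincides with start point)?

Start point (G0): (0.00, 0.00). End point (last G1): the path returns to the start — closed.

yes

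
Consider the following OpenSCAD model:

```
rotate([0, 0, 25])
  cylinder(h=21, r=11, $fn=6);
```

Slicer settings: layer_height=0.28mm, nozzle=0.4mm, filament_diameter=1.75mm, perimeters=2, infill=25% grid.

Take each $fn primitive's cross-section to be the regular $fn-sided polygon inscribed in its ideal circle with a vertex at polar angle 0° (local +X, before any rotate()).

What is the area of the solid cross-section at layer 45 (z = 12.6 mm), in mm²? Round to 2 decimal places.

At z = 12.6 mm: the r=11 cylinder gives a regular 6-gon of circumradius 11 (constant along its height) (area = (6/2)·11.000²·sin(360°/6) = 314.37 mm²); (whole slice rotated 25° about Z — lengths, areas and connectivity unchanged). Overall, the cross-section is a single solid region. Net area = 314.37 mm².

314.37 mm²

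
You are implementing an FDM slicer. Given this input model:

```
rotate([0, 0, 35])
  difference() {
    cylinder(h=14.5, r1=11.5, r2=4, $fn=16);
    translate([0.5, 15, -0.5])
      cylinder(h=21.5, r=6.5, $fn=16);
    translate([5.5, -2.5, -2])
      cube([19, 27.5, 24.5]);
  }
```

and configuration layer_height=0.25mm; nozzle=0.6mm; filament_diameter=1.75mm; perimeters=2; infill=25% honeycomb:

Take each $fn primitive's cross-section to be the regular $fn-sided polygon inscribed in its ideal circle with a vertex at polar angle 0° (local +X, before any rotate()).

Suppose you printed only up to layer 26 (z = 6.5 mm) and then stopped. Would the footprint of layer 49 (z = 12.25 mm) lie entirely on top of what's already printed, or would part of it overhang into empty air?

Compare the two slices. At z = 6.5: the cone contributes a regular 16-gon of circumradius 8.138 (interpolated between r1=11.5 and r2=4 at t=0.448) (area = (16/2)·8.138²·sin(360°/16) = 202.75 mm²); the r=6.5 cylinder at (0.5, 15) contributes a regular 16-gon of circumradius 6.5 (area = (16/2)·6.500²·sin(360°/16) = 129.35 mm²); the 19×27.5 cube at (5.5, -2.5) contributes its full rectangle (area 522.50 mm²); After the difference (first − rest): starting from the cone (202.75 mm²), the r=6.5 cylinder at (0.5, 15) misses the remaining region (no effect); the 19×27.5 cube at (5.5, -2.5) partially overlaps it — only the 16.25 mm² overlap (of its 522.50 mm²) is removed, clipping the outline — area = 186.50 mm²; (whole slice rotated 35° about Z — lengths, areas and connectivity unchanged). At z = 12.25: the cone contributes a regular 16-gon of circumradius 5.164 (interpolated between r1=11.5 and r2=4 at t=0.845) (area = (16/2)·5.164²·sin(360°/16) = 81.63 mm²); the r=6.5 cylinder at (0.5, 15) gives a regular 16-gon of circumradius 6.5 (constant along its height) (area = (16/2)·6.500²·sin(360°/16) = 129.35 mm²); the 19×27.5 cube at (5.5, -2.5) contributes its full rectangle (area 522.50 mm²); Subtracting the remaining from the first: starting from the cone (81.63 mm²), the r=6.5 cylinder at (0.5, 15) misses the remaining region (no effect); the 19×27.5 cube at (5.5, -2.5) misses the remaining region (no effect) — area = 81.63 mm²; (whole slice rotated 35° about Z — lengths, areas and connectivity unchanged). Checking containment: the cross-section at z = 12.25 is a subset of the cross-section at z = 6.5.

entirely on top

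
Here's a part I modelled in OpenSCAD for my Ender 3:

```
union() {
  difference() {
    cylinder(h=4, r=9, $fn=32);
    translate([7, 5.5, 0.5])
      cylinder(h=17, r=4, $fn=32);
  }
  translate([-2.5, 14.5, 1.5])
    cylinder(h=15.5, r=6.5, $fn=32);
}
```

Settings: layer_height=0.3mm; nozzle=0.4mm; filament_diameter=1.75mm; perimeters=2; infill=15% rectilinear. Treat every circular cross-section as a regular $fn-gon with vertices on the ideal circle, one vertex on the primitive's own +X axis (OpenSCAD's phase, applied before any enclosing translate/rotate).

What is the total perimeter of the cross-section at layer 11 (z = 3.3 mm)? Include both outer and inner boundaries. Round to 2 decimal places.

At z = 3.3 mm: the r=9 cylinder gives a regular 32-gon of circumradius 9 (constant along its height) (perimeter = 2·32·9.000·sin(180°/32) = 56.46 mm); the r=4 cylinder at (7, 5.5) gives a regular 32-gon of circumradius 4 (constant along its height) (perimeter = 2·32·4.000·sin(180°/32) = 25.09 mm); After the difference (first − rest): starting from the r=9 cylinder, the r=4 cylinder at (7, 5.5) partially overlaps it — only the 23.13 mm² overlap (of its 49.94 mm²) is removed, clipping the outline — boundary = 59.28 mm; the r=6.5 cylinder at (-2.5, 14.5) contributes a regular 32-gon of circumradius 6.5 (perimeter = 2·32·6.500·sin(180°/32) = 40.78 mm); Taking the union: the regions partially overlap (shared area 2.30 mm²), so the edge portions inside another operand are dropped and the merged outline is re-measured after clipping — boundary = 90.59 mm. Overall, the cross-section is a single solid region. Total boundary length (outer) = 90.59 mm.

90.59 mm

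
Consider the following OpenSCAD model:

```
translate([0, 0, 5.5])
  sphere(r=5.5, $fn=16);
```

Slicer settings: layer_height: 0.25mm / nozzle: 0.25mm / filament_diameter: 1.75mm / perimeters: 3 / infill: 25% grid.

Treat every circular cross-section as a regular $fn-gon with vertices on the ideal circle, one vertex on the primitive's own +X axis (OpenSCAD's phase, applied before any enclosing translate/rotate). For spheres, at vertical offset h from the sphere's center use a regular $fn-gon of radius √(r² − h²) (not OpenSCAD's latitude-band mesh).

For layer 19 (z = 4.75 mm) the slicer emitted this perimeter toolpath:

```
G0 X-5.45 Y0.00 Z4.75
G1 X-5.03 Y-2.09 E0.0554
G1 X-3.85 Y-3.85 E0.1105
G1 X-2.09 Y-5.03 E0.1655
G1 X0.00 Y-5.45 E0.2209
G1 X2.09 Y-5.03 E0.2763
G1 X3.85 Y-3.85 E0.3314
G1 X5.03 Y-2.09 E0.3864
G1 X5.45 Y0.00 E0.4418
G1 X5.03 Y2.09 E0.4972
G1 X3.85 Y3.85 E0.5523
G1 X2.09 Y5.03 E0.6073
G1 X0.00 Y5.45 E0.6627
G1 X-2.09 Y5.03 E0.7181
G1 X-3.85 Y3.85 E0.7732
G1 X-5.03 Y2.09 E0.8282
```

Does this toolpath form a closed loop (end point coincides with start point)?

no

Start point (G0): (-5.45, 0.00). End point (last G1): the path does not return to the start — open.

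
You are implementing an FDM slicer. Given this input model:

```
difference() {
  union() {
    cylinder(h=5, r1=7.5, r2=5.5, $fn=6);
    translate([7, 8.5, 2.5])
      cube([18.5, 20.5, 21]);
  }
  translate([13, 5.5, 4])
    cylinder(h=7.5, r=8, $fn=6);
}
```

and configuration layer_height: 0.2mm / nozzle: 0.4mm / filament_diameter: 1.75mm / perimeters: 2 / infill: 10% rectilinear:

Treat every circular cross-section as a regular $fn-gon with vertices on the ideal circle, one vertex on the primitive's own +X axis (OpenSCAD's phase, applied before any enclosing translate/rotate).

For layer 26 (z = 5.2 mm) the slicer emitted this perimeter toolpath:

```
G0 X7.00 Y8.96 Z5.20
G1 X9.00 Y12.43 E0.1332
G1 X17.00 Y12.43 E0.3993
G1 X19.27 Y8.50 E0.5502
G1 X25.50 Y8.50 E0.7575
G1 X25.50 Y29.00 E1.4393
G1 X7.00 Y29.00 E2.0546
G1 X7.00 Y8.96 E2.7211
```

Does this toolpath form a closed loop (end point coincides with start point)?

yes

Start point (G0): (7.00, 8.96). End point (last G1): the path returns to the start — closed.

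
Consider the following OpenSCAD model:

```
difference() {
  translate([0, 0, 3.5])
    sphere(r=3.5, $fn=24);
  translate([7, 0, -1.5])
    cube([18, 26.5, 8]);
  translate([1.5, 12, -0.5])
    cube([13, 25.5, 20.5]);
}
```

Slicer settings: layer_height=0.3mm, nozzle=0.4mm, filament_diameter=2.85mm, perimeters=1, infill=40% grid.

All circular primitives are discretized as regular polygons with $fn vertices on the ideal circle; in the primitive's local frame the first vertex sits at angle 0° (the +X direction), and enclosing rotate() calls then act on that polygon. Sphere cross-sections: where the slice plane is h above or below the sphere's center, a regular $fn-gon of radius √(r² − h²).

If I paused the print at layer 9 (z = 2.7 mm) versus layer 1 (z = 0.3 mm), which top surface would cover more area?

Layer 9 (z = 2.7): the r=3.5 sphere contributes a regular 24-gon of circumradius √(3.5²−0.8²) = 3.407 (area = (24/2)·3.407²·sin(360°/24) = 36.06 mm²); the cube at (7, 0) (footprint 18×26.5) is included at this height (area 477.00 mm²); the 13×25.5 cube at (1.5, 12) contributes its full rectangle (area 331.50 mm²); Subtracting the remaining from the first: starting from the r=3.5 sphere (36.06 mm²), the 18×26.5 cube at (7, 0) misses the remaining region (no effect); the 13×25.5 cube at (1.5, 12) misses the remaining region (no effect) — area = 36.06 mm². So its area = 36.06 mm². Layer 1 (z = 0.3): the sphere: section is a regular 24-gon, circumradius = √(r²−h²) = √(3.5²−3.2²) = 1.418 (area = (24/2)·1.418²·sin(360°/24) = 6.24 mm²); the 18×26.5 cube at (7, 0) contributes its full rectangle (area 477.00 mm²); the cube at (1.5, 12) is present — its section is the full 13×25.5 rectangle (area 331.50 mm²); After the difference (first − rest): starting from the r=3.5 sphere (6.24 mm²), the 18×26.5 cube at (7, 0) misses the remaining region (no effect); the 13×25.5 cube at (1.5, 12) misses the remaining region (no effect) — area = 6.24 mm². So its area = 6.24 mm². Layer 9 is larger (36.06 vs 6.24 mm²).

layer 9 (z = 2.7 mm)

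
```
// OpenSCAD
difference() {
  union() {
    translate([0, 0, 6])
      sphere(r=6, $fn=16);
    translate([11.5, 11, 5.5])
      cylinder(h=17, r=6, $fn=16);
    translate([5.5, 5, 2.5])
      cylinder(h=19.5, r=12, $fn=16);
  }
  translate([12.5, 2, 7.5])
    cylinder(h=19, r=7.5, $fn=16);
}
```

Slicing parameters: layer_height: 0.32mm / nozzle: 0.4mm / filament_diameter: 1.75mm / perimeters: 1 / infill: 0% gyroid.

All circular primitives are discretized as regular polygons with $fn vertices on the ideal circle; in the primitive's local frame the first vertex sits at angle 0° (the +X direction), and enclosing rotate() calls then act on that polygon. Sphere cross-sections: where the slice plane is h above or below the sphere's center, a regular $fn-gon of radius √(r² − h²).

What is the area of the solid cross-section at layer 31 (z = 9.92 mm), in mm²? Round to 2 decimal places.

At z = 9.92 mm: the r=6 sphere slices to a regular 16-gon of circumradius 4.542 (√(r²−h²) with h=3.92 from center) (area = (16/2)·4.542²·sin(360°/16) = 63.17 mm²); the r=6 cylinder at (11.5, 11) contributes a regular 16-gon of circumradius 6 (area = (16/2)·6.000²·sin(360°/16) = 110.21 mm²); the r=12 cylinder at (5.5, 5) contributes a regular 16-gon of circumradius 12 (area = (16/2)·12.000²·sin(360°/16) = 440.85 mm²); Combining (union): the regions partially overlap — summed areas 614.23 mm² minus the doubly-counted overlap 151.66 mm² gives 462.57 mm² — area = 462.57 mm²; the cylinder at (12.5, 2): section is a regular 16-gon, circumradius r=7.5 (area = (16/2)·7.500²·sin(360°/16) = 172.21 mm²); Subtracting the remaining from the first: starting from the result so far (462.57 mm²), the r=7.5 cylinder at (12.5, 2) partially overlaps it — only the 136.18 mm² overlap (of its 172.21 mm²) is removed, clipping the outline — area = 326.40 mm². Overall, the cross-section is a single solid region. Net area = 326.40 mm².

326.40 mm²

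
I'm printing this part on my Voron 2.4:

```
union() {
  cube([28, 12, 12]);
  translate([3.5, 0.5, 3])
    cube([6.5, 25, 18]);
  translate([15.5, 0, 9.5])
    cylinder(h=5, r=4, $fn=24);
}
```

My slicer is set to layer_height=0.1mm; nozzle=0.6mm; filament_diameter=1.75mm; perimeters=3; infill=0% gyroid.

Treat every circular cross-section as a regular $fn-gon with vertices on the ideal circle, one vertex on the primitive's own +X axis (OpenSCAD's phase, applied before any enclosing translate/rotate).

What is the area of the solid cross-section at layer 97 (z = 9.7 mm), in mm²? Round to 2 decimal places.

448.60 mm²

At z = 9.7 mm: the cube is present — its section is the full 28×12 rectangle (area 336.00 mm²); the 6.5×25 cube at (3.5, 0.5) contributes its full rectangle (area 162.50 mm²); the r=4 cylinder at (15.5, 0) contributes a regular 24-gon of circumradius 4 (area = (24/2)·4.000²·sin(360°/24) = 49.69 mm²); Merging all regions: the regions partially overlap — summed areas 548.19 mm² minus the doubly-counted overlap 99.60 mm² gives 448.60 mm² — area = 448.60 mm². Overall, the cross-section is a single solid region. Net area = 448.60 mm².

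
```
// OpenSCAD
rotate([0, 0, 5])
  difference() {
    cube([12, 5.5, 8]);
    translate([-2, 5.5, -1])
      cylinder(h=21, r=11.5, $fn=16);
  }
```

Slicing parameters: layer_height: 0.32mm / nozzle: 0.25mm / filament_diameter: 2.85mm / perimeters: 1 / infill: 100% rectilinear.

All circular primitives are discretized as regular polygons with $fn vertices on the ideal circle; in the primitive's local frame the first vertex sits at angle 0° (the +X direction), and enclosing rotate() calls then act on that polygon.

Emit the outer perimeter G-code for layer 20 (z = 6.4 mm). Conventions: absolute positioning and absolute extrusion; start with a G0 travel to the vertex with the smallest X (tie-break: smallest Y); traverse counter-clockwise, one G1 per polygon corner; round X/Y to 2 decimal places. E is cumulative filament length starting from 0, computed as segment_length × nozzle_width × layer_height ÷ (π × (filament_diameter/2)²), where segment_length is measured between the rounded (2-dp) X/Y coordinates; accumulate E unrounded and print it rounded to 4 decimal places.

G0 X7.86 Y0.69 Z6.40
G1 X11.95 Y1.05 E0.0515
G1 X11.47 Y6.52 E0.1203
G1 X8.98 Y6.31 E0.1517
G1 X8.50 Y1.85 E0.2079
G1 X7.86 Y0.69 E0.2246

At z = 6.4 mm: the cube is present — its section is the full 12×5.5 rectangle; the r=11.5 cylinder at (-2, 5.5) contributes a regular 16-gon of circumradius 11.5; Subtracting the remaining from the first: starting from the 12×5.5 cube, the r=11.5 cylinder at (-2, 5.5) partially overlaps it — only the 48.96 mm² overlap (of its 404.88 mm²) is removed, clipping the outline — 1 connected region; (whole slice rotated 5° about Z — lengths, areas and connectivity unchanged). The outline is a single polygon with 5 vertices. Extrusion per mm of travel: 0.25 × 0.32 / (π × 1.425²) = 0.012540. Accumulating E over each segment gives final E = 0.2246.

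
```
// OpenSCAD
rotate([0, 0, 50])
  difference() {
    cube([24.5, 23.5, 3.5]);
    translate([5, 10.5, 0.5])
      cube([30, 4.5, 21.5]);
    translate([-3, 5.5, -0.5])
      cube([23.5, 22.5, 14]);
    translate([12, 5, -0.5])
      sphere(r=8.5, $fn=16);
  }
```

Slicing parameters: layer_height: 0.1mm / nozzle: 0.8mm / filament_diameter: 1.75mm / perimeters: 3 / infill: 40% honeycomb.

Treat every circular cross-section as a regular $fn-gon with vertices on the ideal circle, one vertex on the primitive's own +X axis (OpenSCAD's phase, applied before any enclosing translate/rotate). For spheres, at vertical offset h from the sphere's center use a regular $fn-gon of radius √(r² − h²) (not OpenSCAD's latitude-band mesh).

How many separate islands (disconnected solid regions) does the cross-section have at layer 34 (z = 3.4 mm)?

3

At z = 3.4 mm: the cube is present — its section is the full 24.5×23.5 rectangle; the cube at (5, 10.5) is present — its section is the full 30×4.5 rectangle; the cube at (-3, 5.5) (footprint 23.5×22.5) is included at this height; the r=8.5 sphere at (12, 5) slices to a regular 16-gon of circumradius 7.552 (√(r²−h²) with h=3.9 from center); Subtracting the remaining from the first: starting from the 24.5×23.5 cube, the 30×4.5 cube at (5, 10.5) partially overlaps it — only the 87.75 mm² overlap (of its 135.00 mm²) is removed, clipping the outline; the 23.5×22.5 cube at (-3, 5.5) partially overlaps it — only the 299.25 mm² overlap (of its 528.75 mm²) is removed, clipping the outline; the r=8.5 sphere at (12, 5) partially overlaps it — only the 75.97 mm² overlap (of its 174.63 mm²) is removed, clipping the outline — 3 connected regions; (rotated 50° about Z; rotation is an isometry so areas/perimeters/island counts are preserved). Overall, the cross-section has 3 separate islands. Island count = 3.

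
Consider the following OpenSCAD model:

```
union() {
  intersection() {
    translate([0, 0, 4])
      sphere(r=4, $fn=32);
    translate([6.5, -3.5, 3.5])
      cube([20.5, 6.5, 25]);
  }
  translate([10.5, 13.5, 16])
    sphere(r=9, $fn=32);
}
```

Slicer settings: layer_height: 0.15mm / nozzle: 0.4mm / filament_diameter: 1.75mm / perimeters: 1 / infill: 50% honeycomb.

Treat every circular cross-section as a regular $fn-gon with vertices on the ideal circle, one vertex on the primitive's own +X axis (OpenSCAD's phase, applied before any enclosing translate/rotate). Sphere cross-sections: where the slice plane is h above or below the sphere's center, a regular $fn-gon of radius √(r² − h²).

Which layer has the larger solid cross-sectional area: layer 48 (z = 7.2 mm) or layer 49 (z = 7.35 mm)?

Layer 48 (z = 7.2): the r=4 sphere slices to a regular 32-gon of circumradius 2.400 (√(r²−h²) with h=3.2 from center) (area = (32/2)·2.400²·sin(360°/32) = 17.98 mm²); the 20.5×6.5 cube at (6.5, -3.5) contributes its full rectangle (area 133.25 mm²); Keeping only the common overlap: the 20.5×6.5 cube at (6.5, -3.5) does not overlap the r=4 sphere (empty) — nothing remains; the sphere at (10.5, 13.5): section is a regular 32-gon, circumradius = √(r²−h²) = √(9²−8.8²) = 1.887 (area = (32/2)·1.887²·sin(360°/32) = 11.11 mm²); Taking the union: only the r=9 sphere at (10.5, 13.5) is present, so the union is just that shape — area = 11.11 mm². So its area = 11.11 mm². Layer 49 (z = 7.35): the r=4 sphere contributes a regular 32-gon of circumradius √(4²−3.35²) = 2.186 (area = (32/2)·2.186²·sin(360°/32) = 14.91 mm²); the cube at (6.5, -3.5) is present — its section is the full 20.5×6.5 rectangle (area 133.25 mm²); Keeping only the common overlap: the 20.5×6.5 cube at (6.5, -3.5) does not overlap the r=4 sphere (empty) — nothing remains; the r=9 sphere at (10.5, 13.5) slices to a regular 32-gon of circumradius 2.485 (√(r²−h²) with h=8.65 from center) (area = (32/2)·2.485²·sin(360°/32) = 19.28 mm²); Taking the union: only the r=9 sphere at (10.5, 13.5) is present, so the union is just that shape — area = 19.28 mm². So its area = 19.28 mm². Layer 49 is larger (19.28 vs 11.11 mm²).

layer 49 (z = 7.35 mm)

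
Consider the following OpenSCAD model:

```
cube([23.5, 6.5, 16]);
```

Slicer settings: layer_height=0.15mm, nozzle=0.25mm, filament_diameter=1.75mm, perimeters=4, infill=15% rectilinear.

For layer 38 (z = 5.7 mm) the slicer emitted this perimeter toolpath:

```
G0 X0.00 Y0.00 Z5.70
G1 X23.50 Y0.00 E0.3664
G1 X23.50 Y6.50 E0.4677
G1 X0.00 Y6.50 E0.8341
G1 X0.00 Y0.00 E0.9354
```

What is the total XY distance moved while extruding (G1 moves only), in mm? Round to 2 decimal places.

Sum the Euclidean lengths of each G1 segment: total = 60.00 mm.

60.00 mm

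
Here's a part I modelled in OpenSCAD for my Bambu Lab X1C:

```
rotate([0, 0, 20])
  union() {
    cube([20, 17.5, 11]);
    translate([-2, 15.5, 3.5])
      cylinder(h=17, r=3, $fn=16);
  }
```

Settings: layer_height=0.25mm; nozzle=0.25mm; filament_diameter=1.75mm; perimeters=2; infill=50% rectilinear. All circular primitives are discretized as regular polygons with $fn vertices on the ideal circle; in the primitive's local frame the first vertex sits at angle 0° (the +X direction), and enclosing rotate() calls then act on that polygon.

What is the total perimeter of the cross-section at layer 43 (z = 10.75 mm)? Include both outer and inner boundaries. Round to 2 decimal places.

At z = 10.75 mm: the 20×17.5 cube contributes its full rectangle (perimeter 75.00 mm); the cylinder at (-2, 15.5): section is a regular 16-gon, circumradius r=3 (perimeter = 2·16·3.000·sin(180°/16) = 18.73 mm); Taking the union: the regions partially overlap (shared area 2.89 mm²), so the edge portions inside another operand are dropped and the merged outline is re-measured after clipping — boundary = 84.64 mm; (whole slice rotated 20° about Z — lengths, areas and connectivity unchanged). Overall, the cross-section is a single solid region. Total boundary length (outer) = 84.64 mm.

84.64 mm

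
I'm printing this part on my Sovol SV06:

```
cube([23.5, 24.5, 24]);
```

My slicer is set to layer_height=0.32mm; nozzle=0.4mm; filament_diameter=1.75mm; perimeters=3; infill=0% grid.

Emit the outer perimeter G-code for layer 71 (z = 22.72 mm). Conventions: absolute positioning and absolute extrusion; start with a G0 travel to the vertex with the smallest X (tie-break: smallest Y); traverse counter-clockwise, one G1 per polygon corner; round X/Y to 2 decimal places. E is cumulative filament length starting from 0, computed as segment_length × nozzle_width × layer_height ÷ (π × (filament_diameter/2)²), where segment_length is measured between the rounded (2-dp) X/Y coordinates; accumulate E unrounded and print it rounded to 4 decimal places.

At z = 22.72 mm: the 23.5×24.5 cube contributes its full rectangle. The outline is a single polygon with 4 vertices. Extrusion per mm of travel: 0.4 × 0.32 / (π × 0.875²) = 0.053216. Accumulating E over each segment gives final E = 5.1088.

G0 X0.00 Y0.00 Z22.72
G1 X23.50 Y0.00 E1.2506
G1 X23.50 Y24.50 E2.5544
G1 X0.00 Y24.50 E3.8050
G1 X0.00 Y0.00 E5.1088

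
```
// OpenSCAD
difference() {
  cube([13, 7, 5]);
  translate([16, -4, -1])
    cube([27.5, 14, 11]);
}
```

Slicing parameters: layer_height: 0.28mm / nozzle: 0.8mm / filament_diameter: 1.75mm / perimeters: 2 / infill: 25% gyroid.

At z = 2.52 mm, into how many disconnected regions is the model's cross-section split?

At z = 2.52 mm: the cube is present — its section is the full 13×7 rectangle; the 27.5×14 cube at (16, -4) contributes its full rectangle; After the difference (first − rest): starting from the 13×7 cube, the 27.5×14 cube at (16, -4) misses the remaining region (no effect) — 1 connected region. The result has 1 disconnected region.

1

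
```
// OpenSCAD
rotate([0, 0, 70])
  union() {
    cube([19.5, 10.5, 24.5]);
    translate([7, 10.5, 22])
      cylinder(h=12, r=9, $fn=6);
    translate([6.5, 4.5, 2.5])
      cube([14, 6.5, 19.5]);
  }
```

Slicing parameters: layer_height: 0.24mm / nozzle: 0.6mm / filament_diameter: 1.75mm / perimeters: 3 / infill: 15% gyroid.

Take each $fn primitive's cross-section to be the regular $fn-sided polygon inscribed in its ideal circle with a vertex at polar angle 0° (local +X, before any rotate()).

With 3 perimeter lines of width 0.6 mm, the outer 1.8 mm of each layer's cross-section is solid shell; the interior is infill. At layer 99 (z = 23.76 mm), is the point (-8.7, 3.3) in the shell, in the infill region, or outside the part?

At z = 23.76 mm: the 19.5×10.5 cube contributes its full rectangle; the r=9 cylinder at (7, 10.5) gives a regular 6-gon of circumradius 9 (constant along its height); the cube at (6.5, 4.5) is absent (z outside [2.5, 22]); Merging all regions: the regions partially overlap (shared area 101.76 mm²), so overlapping operands fuse into one piece — 1 connected region; (rotated 70° about Z; rotation is an isometry so areas/perimeters/island counts are preserved). Overall, the cross-section is a single solid region. Undo the 70° rotation: the query point maps to (0.125, 9.304) in the un-rotated model frame. The nearest boundary edge runs (0.00, 7.04)→(-2.00, 10.50); distance from the point to it = 1.24 mm. The point is inside the cross-section, 1.24 mm from the nearest boundary — within the 1.8 mm shell band (3 × 0.6).

shell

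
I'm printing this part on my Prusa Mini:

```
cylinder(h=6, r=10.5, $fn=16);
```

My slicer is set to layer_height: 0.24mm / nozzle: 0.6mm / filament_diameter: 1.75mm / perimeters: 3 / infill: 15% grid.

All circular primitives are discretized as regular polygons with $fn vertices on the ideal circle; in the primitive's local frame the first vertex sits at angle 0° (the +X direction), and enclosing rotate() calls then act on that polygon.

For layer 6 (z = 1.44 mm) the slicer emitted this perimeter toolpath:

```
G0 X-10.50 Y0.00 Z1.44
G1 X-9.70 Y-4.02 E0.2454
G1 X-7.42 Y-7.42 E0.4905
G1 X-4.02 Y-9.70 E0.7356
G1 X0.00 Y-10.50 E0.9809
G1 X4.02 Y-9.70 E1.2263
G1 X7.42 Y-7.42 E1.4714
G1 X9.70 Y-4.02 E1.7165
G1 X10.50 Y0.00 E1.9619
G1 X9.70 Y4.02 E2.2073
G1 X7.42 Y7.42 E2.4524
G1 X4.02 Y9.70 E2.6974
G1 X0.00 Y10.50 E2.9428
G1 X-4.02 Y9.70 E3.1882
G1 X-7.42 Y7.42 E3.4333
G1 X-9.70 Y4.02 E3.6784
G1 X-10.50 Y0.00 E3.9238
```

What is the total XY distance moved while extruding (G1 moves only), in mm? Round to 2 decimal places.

Sum the Euclidean lengths of each G1 segment: total = 65.54 mm.

65.54 mm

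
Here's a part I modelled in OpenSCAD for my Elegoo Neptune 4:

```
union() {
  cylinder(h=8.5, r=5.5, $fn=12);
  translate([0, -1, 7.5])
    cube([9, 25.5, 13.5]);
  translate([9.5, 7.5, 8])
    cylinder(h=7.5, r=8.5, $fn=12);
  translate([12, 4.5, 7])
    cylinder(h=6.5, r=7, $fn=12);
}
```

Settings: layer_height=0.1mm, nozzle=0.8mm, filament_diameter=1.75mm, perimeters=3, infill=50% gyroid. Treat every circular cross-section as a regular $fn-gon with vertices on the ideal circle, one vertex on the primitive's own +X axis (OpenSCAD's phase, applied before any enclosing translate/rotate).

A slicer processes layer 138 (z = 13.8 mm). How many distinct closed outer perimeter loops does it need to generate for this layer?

1

At z = 13.8 mm: the cylinder does not reach this height (z outside [0, 8.5]); the 9×25.5 cube at (0, -1) contributes its full rectangle; the r=8.5 cylinder at (9.5, 7.5) contributes a regular 12-gon of circumradius 8.5; the cylinder at (12, 4.5) does not reach this height (z outside [7, 13.5]); Taking the union: the regions partially overlap (shared area 99.94 mm²), so overlapping operands fuse into one piece — 1 connected region. The result has 1 disconnected region.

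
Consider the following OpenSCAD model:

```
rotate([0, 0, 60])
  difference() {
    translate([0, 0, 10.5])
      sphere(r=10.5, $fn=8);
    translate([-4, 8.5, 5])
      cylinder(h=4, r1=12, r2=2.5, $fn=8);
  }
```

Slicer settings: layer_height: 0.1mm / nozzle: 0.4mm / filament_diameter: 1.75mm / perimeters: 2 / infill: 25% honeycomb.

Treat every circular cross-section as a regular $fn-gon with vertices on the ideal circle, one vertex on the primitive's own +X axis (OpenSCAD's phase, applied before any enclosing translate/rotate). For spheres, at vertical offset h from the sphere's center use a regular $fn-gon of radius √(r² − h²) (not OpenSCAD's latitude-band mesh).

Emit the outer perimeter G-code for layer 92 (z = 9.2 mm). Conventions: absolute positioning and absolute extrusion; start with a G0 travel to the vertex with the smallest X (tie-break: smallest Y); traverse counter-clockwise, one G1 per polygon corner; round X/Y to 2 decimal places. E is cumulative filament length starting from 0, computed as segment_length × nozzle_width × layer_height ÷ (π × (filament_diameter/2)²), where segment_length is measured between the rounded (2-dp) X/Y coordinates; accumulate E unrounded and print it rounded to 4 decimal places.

At z = 9.2 mm: the r=10.5 sphere slices to a regular 8-gon of circumradius 10.419 (√(r²−h²) with h=1.3 from center); the cone at (-4, 8.5) does not reach this height (z outside [5, 9]); Taking the first minus the rest: none of the subtracted shapes is present at this height, so the r=10.5 sphere is unchanged — 1 connected region; (rotated 60° about Z; rotation is an isometry so areas/perimeters/island counts are preserved). The outline is a single polygon with 8 vertices. Extrusion per mm of travel: 0.4 × 0.1 / (π × 0.875²) = 0.016630. Accumulating E over each segment gives final E = 1.0606.

G0 X-10.06 Y-2.70 Z9.20
G1 X-5.21 Y-9.02 E0.1325
G1 X2.70 Y-10.06 E0.2652
G1 X9.02 Y-5.21 E0.3976
G1 X10.06 Y2.70 E0.5303
G1 X5.21 Y9.02 E0.6628
G1 X-2.70 Y10.06 E0.7955
G1 X-9.02 Y5.21 E0.9280
G1 X-10.06 Y-2.70 E1.0606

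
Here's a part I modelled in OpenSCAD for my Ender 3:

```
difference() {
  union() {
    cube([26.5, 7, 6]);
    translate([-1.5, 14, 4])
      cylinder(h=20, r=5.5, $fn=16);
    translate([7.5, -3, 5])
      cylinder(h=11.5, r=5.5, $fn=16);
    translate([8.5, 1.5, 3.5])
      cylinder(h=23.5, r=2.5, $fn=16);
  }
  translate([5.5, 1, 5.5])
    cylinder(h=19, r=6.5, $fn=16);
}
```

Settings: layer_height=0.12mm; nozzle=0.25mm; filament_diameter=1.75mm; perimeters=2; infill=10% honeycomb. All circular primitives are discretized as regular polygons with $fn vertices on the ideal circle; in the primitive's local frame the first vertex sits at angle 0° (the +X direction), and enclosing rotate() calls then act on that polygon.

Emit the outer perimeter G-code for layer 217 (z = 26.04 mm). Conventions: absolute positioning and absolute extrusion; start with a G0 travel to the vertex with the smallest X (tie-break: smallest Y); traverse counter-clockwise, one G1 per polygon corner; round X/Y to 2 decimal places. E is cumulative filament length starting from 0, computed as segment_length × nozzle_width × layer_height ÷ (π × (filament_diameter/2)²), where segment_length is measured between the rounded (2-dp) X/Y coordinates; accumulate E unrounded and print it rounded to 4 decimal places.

G0 X6.00 Y1.50 Z26.04
G1 X6.19 Y0.54 E0.0122
G1 X6.73 Y-0.27 E0.0243
G1 X7.54 Y-0.81 E0.0365
G1 X8.50 Y-1.00 E0.0487
G1 X9.46 Y-0.81 E0.0609
G1 X10.27 Y-0.27 E0.0730
G1 X10.81 Y0.54 E0.0852
G1 X11.00 Y1.50 E0.0974
G1 X10.81 Y2.46 E0.1096
G1 X10.27 Y3.27 E0.1217
G1 X9.46 Y3.81 E0.1339
G1 X8.50 Y4.00 E0.1461
G1 X7.54 Y3.81 E0.1583
G1 X6.73 Y3.27 E0.1704
G1 X6.19 Y2.46 E0.1826
G1 X6.00 Y1.50 E0.1948

At z = 26.04 mm: the cube does not reach this height (z outside [0, 6]); the cylinder at (-1.5, 14) is not intersected at this z (z outside [4, 24]); the cylinder at (7.5, -3) is not intersected at this z (z outside [5, 16.5]); the cylinder at (8.5, 1.5): section is a regular 16-gon, circumradius r=2.5; Taking the union: only the r=2.5 cylinder at (8.5, 1.5) is present, so the union is just that shape — 1 connected region; the cylinder at (5.5, 1) is absent (z outside [5.5, 24.5]); Subtracting the remaining from the first: none of the subtracted shapes is present at this height, so that combined region is unchanged — 1 connected region. The outline is a single polygon with 16 vertices. Extrusion per mm of travel: 0.25 × 0.12 / (π × 0.875²) = 0.012473. Accumulating E over each segment gives final E = 0.1948.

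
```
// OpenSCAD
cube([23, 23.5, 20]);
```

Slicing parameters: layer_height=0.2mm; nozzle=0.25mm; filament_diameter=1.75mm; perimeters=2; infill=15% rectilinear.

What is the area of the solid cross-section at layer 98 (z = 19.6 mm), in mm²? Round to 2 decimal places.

At z = 19.6 mm: the cube (footprint 23×23.5) is included at this height (area 540.50 mm²). Overall, the cross-section is a single solid region. Net area = 540.50 mm².

540.50 mm²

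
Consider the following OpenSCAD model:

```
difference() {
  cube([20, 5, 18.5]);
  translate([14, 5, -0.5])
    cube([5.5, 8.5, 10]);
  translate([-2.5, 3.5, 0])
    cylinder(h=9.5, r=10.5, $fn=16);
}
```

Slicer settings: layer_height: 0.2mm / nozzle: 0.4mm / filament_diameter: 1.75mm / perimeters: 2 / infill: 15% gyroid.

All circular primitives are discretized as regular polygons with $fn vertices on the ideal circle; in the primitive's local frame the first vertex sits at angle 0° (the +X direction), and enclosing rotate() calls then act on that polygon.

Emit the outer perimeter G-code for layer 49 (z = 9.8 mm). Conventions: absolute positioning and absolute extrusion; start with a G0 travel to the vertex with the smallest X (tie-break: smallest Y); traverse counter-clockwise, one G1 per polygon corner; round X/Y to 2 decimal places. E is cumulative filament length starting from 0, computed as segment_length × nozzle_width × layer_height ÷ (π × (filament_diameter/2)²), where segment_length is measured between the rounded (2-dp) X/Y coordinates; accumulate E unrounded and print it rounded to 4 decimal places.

At z = 9.8 mm: the cube (footprint 20×5) is included at this height; the cube at (14, 5) is absent (z outside [-0.5, 9.5]); the cylinder at (-2.5, 3.5) is absent (z outside [0, 9.5]); Taking the first minus the rest: none of the subtracted shapes is present at this height, so the 20×5 cube is unchanged — 1 connected region. The outline is a single polygon with 4 vertices. Extrusion per mm of travel: 0.4 × 0.2 / (π × 0.875²) = 0.033260. Accumulating E over each segment gives final E = 1.6630.

G0 X0.00 Y0.00 Z9.80
G1 X20.00 Y0.00 E0.6652
G1 X20.00 Y5.00 E0.8315
G1 X0.00 Y5.00 E1.4967
G1 X0.00 Y0.00 E1.6630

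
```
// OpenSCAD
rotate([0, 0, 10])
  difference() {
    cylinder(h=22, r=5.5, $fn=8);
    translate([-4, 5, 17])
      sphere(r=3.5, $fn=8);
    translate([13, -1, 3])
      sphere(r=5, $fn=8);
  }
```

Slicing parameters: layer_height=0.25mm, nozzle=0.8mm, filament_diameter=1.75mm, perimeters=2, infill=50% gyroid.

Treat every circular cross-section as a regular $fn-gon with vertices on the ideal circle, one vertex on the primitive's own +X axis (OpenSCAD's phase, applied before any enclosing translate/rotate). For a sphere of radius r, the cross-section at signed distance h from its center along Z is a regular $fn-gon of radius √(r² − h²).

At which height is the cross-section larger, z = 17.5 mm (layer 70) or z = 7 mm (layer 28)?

layer 28 (z = 7 mm)

Layer 70 (z = 17.5): the r=5.5 cylinder gives a regular 8-gon of circumradius 5.5 (constant along its height) (area = (8/2)·5.500²·sin(360°/8) = 85.56 mm²); the r=3.5 sphere at (-4, 5) contributes a regular 8-gon of circumradius √(3.5²−0.5²) = 3.464 (area = (8/2)·3.464²·sin(360°/8) = 33.94 mm²); the sphere at (13, -1) is not intersected at this z (|z−center|=14.500 > r=5); Taking the first minus the rest: starting from the r=5.5 cylinder (85.56 mm²), the r=3.5 sphere at (-4, 5) partially overlaps it — only the 7.71 mm² overlap (of its 33.94 mm²) is removed, clipping the outline — area = 77.85 mm²; (rotated 10° about Z; rotation is an isometry so areas/perimeters/island counts are preserved). So its area = 77.85 mm². Layer 28 (z = 7): the r=5.5 cylinder contributes a regular 8-gon of circumradius 5.5 (area = (8/2)·5.500²·sin(360°/8) = 85.56 mm²); the sphere at (-4, 5) is absent (|z−center|=10.000 > r=3.5); the r=5 sphere at (13, -1) slices to a regular 8-gon of circumradius 3.000 (√(r²−h²) with h=4 from center) (area = (8/2)·3.000²·sin(360°/8) = 25.46 mm²); After the difference (first − rest): starting from the r=5.5 cylinder (85.56 mm²), the r=5 sphere at (13, -1) misses the remaining region (no effect) — area = 85.56 mm²; (whole slice rotated 10° about Z — lengths, areas and connectivity unchanged). So its area = 85.56 mm². Layer 28 is larger (85.56 vs 77.85 mm²).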